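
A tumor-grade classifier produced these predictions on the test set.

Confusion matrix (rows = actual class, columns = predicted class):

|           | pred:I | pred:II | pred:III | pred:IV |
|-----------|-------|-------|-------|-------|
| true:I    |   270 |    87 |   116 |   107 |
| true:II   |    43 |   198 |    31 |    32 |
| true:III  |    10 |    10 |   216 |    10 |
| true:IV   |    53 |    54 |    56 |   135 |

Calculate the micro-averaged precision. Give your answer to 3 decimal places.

0.574

Micro-averaging pools counts across classes: ΣTP=819, ΣFP=609, ΣFN=609.
Micro-precision = TP/(TP+FP) on pooled counts = 0.574 (equals overall accuracy in single-label multiclass).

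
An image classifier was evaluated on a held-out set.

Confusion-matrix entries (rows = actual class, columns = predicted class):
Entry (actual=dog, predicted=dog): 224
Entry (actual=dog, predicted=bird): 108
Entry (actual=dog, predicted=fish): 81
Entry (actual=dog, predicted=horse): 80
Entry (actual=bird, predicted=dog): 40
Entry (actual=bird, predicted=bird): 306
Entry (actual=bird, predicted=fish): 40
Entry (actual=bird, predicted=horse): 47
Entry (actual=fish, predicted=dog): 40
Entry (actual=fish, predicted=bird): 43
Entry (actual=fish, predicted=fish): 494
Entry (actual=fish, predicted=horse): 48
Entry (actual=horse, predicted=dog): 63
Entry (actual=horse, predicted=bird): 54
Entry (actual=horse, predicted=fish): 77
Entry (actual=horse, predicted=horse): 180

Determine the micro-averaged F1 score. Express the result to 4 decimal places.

0.6255

Micro-averaging pools counts across classes: ΣTP=1204, ΣFP=721, ΣFN=721.
Micro-F1 score = 2·TP/(2·TP+FP+FN) on pooled counts = 0.6255 (equals overall accuracy in single-label multiclass).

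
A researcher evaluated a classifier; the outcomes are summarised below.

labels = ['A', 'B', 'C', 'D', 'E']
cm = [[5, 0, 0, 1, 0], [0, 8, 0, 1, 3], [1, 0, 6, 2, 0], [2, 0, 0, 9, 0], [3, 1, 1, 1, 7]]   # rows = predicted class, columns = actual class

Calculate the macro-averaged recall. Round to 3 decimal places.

Per-class recall (TP/(TP+FN)):
  A: TP=5, FN=0+1+2+3=6 → 5/11 = 0.4545
  B: TP=8, FN=0+0+0+1=1 → 8/9 = 0.8889
  C: TP=6, FN=0+0+0+1=1 → 6/7 = 0.8571
  D: TP=9, FN=1+1+2+1=5 → 9/14 = 0.6429
  E: TP=7, FN=0+3+0+0=3 → 7/10 = 0.7000
Macro-recall = mean = (0.4545 + 0.8889 + 0.8571 + 0.6429 + 0.7000) / 5 = 0.709

0.709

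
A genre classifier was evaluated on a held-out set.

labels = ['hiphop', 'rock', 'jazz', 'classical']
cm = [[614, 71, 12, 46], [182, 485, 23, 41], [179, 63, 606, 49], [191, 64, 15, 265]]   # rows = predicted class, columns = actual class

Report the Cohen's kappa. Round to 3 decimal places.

0.567

Observed agreement pₒ = trace/N = 1970/2906 = 0.6779
Expected agreement pₑ = Σ (rowᵢ·colᵢ)/N² = (1166·743 + 683·731 + 656·897 + 401·535)/2906² = 0.2568
κ = (pₒ − pₑ)/(1 − pₑ) = (0.6779 − 0.2568)/(1 − 0.2568) = 0.567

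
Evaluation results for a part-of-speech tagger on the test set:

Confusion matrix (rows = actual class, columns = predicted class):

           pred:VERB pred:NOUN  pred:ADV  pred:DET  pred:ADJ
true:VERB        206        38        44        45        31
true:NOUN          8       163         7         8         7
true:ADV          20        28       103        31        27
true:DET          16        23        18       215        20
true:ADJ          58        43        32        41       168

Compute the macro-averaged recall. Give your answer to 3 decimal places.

Per-class recall (TP/(TP+FN)):
  VERB: TP=206, FN=38+44+45+31=158 → 206/364 = 0.5659
  NOUN: TP=163, FN=8+7+8+7=30 → 163/193 = 0.8446
  ADV: TP=103, FN=20+28+31+27=106 → 103/209 = 0.4928
  DET: TP=215, FN=16+23+18+20=77 → 215/292 = 0.7363
  ADJ: TP=168, FN=58+43+32+41=174 → 168/342 = 0.4912
Macro-recall = mean = (0.5659 + 0.8446 + 0.4928 + 0.7363 + 0.4912) / 5 = 0.626

0.626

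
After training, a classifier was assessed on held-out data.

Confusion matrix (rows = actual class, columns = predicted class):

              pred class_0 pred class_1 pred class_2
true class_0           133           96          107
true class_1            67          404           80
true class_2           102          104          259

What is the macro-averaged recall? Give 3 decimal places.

Per-class recall (TP/(TP+FN)):
  class_0: TP=133, FN=96+107=203 → 133/336 = 0.3958
  class_1: TP=404, FN=67+80=147 → 404/551 = 0.7332
  class_2: TP=259, FN=102+104=206 → 259/465 = 0.5570
Macro-recall = mean = (0.3958 + 0.7332 + 0.5570) / 3 = 0.562

0.562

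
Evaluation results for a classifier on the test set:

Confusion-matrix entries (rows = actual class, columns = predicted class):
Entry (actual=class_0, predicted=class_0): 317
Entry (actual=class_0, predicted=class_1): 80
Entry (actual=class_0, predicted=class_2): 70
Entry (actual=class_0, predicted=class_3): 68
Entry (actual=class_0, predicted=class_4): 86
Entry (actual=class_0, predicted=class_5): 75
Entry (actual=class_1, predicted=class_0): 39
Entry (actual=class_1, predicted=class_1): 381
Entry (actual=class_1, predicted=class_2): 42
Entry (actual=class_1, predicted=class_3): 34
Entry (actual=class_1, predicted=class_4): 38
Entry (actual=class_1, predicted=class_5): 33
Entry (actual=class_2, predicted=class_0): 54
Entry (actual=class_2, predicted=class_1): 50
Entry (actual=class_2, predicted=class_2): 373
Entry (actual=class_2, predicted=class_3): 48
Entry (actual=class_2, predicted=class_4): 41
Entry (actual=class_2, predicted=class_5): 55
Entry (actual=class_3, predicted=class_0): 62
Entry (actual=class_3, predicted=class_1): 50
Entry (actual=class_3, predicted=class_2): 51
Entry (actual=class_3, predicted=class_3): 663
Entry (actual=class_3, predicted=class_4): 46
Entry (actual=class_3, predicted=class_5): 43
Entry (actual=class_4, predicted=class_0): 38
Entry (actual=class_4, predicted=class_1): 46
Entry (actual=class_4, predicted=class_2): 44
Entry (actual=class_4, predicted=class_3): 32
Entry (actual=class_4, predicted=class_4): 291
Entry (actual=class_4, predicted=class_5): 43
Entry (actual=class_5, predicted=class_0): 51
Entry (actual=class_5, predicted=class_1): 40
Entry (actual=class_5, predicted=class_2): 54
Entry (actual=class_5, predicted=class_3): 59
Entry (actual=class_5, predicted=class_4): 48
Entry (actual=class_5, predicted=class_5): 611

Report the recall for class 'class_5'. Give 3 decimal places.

0.708

Treat 'class_5' as positive and all other classes as negative.
recall = TP/(TP+FN).
class_5: TP=611, FN=51+40+54+59+48=252 → 611/863 = 0.7080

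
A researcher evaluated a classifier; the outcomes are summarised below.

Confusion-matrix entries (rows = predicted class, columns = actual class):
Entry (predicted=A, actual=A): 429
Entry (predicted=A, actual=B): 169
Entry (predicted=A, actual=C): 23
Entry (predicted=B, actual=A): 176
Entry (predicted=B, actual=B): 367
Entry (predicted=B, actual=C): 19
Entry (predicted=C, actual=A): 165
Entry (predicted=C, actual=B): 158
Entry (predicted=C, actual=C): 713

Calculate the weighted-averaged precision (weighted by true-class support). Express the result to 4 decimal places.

0.6781

Per-class precision (TP/(TP+FP)):
  A: TP=429, FP=169+23=192 → 429/621 = 0.69082
  B: TP=367, FP=176+19=195 → 367/562 = 0.65302
  C: TP=713, FP=165+158=323 → 713/1036 = 0.68822
Weighted-precision = Σ (supportᵢ/N)·precisionᵢ with N=2219: (770/2219)·0.69082 + (694/2219)·0.65302 + (755/2219)·0.68822 = 0.6781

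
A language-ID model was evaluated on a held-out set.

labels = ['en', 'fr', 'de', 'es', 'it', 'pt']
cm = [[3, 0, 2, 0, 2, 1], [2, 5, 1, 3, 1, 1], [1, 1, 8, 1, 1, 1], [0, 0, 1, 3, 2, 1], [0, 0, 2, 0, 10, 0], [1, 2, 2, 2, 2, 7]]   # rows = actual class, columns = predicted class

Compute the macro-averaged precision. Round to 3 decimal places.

0.513

Per-class precision (TP/(TP+FP)):
  en: TP=3, FP=2+1+0+0+1=4 → 3/7 = 0.4286
  fr: TP=5, FP=0+1+0+0+2=3 → 5/8 = 0.6250
  de: TP=8, FP=2+1+1+2+2=8 → 8/16 = 0.5000
  es: TP=3, FP=0+3+1+0+2=6 → 3/9 = 0.3333
  it: TP=10, FP=2+1+1+2+2=8 → 10/18 = 0.5556
  pt: TP=7, FP=1+1+1+1+0=4 → 7/11 = 0.6364
Macro-precision = mean = (0.4286 + 0.6250 + 0.5000 + 0.3333 + 0.5556 + 0.6364) / 6 = 0.513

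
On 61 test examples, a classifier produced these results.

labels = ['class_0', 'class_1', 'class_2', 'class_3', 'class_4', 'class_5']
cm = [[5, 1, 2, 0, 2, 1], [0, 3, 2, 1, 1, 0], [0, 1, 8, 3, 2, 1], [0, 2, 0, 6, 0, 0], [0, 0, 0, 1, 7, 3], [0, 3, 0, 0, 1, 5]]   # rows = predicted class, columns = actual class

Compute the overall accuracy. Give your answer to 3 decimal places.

Accuracy = trace / total = (5+3+8+6+7+5=34) / 61 = 34/61 = 0.557

0.557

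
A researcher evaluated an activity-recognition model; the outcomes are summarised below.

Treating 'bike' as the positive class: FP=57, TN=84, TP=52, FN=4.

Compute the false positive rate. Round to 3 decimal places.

FPR = FP/(FP+TN) = 57/(57+84) = 0.404

0.404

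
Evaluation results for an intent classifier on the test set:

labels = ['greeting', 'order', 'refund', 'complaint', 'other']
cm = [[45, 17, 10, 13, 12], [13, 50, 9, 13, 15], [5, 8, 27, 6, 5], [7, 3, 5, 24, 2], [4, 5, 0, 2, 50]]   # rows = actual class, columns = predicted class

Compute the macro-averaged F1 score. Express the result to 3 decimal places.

Per-class F1 score (2·TP/(2·TP+FP+FN)):
  greeting: TP=45, FP=13+5+7+4=29, FN=17+10+13+12=52 → 90/171 = 0.5263
  order: TP=50, FP=17+8+3+5=33, FN=13+9+13+15=50 → 100/183 = 0.5464
  refund: TP=27, FP=10+9+5+0=24, FN=5+8+6+5=24 → 54/102 = 0.5294
  complaint: TP=24, FP=13+13+6+2=34, FN=7+3+5+2=17 → 48/99 = 0.4848
  other: TP=50, FP=12+15+5+2=34, FN=4+5+0+2=11 → 100/145 = 0.6897
Macro-F1 score = mean = (0.5263 + 0.5464 + 0.5294 + 0.4848 + 0.6897) / 5 = 0.555

0.555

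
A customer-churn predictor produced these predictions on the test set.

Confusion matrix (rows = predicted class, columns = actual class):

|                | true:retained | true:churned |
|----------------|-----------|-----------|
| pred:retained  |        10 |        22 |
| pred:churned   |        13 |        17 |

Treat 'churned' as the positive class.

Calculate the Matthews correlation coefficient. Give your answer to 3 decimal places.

MCC = (TP·TN − FP·FN) / √((TP+FP)(TP+FN)(TN+FP)(TN+FN))
Numerator = 17·10 − 13·22 = -116
Denominator = √(30·39·23·32) = √861120 = 927.9655
MCC = -116 / 927.9655 = -0.125

-0.125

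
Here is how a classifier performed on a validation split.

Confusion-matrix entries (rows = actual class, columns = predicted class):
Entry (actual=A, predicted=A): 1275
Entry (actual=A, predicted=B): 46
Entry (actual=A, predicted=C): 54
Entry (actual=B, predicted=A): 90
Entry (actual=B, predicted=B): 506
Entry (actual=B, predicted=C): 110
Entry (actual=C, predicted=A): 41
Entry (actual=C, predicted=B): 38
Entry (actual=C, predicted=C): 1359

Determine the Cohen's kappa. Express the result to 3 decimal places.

Observed agreement pₒ = trace/N = 3140/3519 = 0.8923
Expected agreement pₑ = Σ (rowᵢ·colᵢ)/N² = (1375·1406 + 706·590 + 1438·1523)/3519² = 0.3666
κ = (pₒ − pₑ)/(1 − pₑ) = (0.8923 − 0.3666)/(1 − 0.3666) = 0.830

0.830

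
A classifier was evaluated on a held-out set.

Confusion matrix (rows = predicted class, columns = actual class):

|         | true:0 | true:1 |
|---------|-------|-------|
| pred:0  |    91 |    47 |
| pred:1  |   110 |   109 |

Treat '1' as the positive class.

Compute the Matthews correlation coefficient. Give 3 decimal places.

0.154

MCC = (TP·TN − FP·FN) / √((TP+FP)(TP+FN)(TN+FP)(TN+FN))
Numerator = 109·91 − 110·47 = 4749
Denominator = √(219·156·201·138) = √947641032 = 30783.7787
MCC = 4749 / 30783.7787 = 0.154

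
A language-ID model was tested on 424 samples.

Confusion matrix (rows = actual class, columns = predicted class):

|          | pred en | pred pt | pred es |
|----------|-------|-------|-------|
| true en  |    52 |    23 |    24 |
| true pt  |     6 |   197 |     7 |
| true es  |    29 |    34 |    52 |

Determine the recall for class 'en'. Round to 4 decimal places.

One-vs-rest for 'en': TP = diagonal; FP = other classes predicted 'en'; FN = 'en' predicted as other.
recall = TP/(TP+FN).
en: TP=52, FN=23+24=47 → 52/99 = 0.52525

0.5253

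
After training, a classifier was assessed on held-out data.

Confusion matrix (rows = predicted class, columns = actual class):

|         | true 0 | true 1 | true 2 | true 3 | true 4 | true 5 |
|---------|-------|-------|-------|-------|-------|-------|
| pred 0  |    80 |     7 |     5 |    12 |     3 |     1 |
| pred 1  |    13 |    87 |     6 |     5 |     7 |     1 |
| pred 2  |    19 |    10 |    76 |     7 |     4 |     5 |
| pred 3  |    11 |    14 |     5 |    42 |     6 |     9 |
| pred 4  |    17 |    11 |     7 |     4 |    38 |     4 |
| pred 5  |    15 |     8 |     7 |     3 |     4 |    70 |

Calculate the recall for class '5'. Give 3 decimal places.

One-vs-rest for '5': TP = diagonal; FP = other classes predicted '5'; FN = '5' predicted as other.
recall = TP/(TP+FN).
5: TP=70, FN=1+1+5+9+4=20 → 70/90 = 0.7778

0.778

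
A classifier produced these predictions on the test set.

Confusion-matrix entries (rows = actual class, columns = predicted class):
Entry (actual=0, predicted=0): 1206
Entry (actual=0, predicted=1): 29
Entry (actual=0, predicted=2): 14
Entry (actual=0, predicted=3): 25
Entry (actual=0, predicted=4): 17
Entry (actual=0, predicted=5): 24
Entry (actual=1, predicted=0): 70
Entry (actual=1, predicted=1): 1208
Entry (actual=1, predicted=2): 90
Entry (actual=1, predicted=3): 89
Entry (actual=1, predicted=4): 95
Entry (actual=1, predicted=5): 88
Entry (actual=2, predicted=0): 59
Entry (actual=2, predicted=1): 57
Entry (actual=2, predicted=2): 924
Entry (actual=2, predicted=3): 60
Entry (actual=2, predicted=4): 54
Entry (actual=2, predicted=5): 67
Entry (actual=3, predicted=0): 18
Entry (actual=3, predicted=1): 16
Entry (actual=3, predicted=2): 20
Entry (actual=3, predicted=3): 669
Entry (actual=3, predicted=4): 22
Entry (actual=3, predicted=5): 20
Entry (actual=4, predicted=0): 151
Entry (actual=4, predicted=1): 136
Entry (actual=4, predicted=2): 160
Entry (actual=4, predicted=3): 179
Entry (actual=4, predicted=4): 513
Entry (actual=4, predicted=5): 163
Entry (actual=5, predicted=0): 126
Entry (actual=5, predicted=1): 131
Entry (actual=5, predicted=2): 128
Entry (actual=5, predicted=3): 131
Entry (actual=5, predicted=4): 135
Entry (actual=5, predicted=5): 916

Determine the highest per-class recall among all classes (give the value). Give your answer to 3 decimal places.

Per-class recall (TP/(TP+FN)):
  0: TP=1206, FN=29+14+25+17+24=109 → 1206/1315 = 0.9171
  1: TP=1208, FN=70+90+89+95+88=432 → 1208/1640 = 0.7366
  2: TP=924, FN=59+57+60+54+67=297 → 924/1221 = 0.7568
  3: TP=669, FN=18+16+20+22+20=96 → 669/765 = 0.8745
  4: TP=513, FN=151+136+160+179+163=789 → 513/1302 = 0.3940
  5: TP=916, FN=126+131+128+131+135=651 → 916/1567 = 0.5846
Highest is class '0' with recall = 0.917.

0.917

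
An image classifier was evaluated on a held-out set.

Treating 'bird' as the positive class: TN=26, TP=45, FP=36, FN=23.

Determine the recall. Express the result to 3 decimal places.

Recall = TP/(TP+FN) = 45/(45+23) = 45/68 = 0.662

0.662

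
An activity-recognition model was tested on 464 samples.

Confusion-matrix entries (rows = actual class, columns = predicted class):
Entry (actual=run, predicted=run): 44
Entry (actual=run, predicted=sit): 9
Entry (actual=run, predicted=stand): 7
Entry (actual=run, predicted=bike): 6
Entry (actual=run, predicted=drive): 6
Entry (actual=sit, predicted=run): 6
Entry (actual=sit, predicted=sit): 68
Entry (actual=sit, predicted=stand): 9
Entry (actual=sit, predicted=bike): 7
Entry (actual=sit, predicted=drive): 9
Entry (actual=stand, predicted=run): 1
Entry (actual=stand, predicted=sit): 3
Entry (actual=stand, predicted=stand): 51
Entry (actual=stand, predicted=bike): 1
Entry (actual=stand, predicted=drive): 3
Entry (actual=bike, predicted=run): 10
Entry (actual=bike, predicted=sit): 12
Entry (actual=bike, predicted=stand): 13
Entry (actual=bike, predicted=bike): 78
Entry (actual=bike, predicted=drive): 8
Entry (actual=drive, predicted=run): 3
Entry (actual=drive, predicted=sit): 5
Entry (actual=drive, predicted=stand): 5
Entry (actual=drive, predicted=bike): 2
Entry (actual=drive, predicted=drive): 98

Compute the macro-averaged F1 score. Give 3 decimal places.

0.720

Per-class F1 score (2·TP/(2·TP+FP+FN)):
  run: TP=44, FP=6+1+10+3=20, FN=9+7+6+6=28 → 88/136 = 0.6471
  sit: TP=68, FP=9+3+12+5=29, FN=6+9+7+9=31 → 136/196 = 0.6939
  stand: TP=51, FP=7+9+13+5=34, FN=1+3+1+3=8 → 102/144 = 0.7083
  bike: TP=78, FP=6+7+1+2=16, FN=10+12+13+8=43 → 156/215 = 0.7256
  drive: TP=98, FP=6+9+3+8=26, FN=3+5+5+2=15 → 196/237 = 0.8270
Macro-F1 score = mean = (0.6471 + 0.6939 + 0.7083 + 0.7256 + 0.8270) / 5 = 0.720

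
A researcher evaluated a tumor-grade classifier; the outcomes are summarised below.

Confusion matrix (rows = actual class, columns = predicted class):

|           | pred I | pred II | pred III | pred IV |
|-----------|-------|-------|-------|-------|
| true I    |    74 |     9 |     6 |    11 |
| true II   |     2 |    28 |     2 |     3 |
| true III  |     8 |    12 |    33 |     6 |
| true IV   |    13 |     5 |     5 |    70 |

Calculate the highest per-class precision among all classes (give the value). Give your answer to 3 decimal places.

Per-class precision (TP/(TP+FP)):
  I: TP=74, FP=2+8+13=23 → 74/97 = 0.7629
  II: TP=28, FP=9+12+5=26 → 28/54 = 0.5185
  III: TP=33, FP=6+2+5=13 → 33/46 = 0.7174
  IV: TP=70, FP=11+3+6=20 → 70/90 = 0.7778
Highest is class 'IV' with precision = 0.778.

0.778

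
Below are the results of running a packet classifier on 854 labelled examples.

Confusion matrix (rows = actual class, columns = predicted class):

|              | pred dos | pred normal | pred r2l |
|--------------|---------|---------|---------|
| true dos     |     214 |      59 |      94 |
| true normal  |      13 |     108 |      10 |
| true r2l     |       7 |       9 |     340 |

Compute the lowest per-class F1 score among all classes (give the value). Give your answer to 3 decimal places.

0.704

Per-class F1 score (2·TP/(2·TP+FP+FN)):
  dos: TP=214, FP=13+7=20, FN=59+94=153 → 428/601 = 0.7121
  normal: TP=108, FP=59+9=68, FN=13+10=23 → 216/307 = 0.7036
  r2l: TP=340, FP=94+10=104, FN=7+9=16 → 680/800 = 0.8500
Lowest is class 'normal' with F1 score = 0.704.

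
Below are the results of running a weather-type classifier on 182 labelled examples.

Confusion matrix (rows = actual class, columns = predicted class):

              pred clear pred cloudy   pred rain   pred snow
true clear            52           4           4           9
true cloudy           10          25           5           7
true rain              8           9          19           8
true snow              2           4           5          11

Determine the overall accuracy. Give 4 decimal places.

Accuracy = trace / total = (52+25+19+11=107) / 182 = 107/182 = 0.5879

0.5879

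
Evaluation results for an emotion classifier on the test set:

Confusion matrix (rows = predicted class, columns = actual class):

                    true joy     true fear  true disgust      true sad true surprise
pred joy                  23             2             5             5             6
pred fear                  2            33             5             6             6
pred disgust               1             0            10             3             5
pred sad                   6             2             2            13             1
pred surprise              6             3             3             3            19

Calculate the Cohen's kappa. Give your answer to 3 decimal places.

0.463

Observed agreement pₒ = trace/N = 98/170 = 0.5765
Expected agreement pₑ = Σ (rowᵢ·colᵢ)/N² = (38·41 + 40·52 + 25·19 + 30·24 + 37·34)/170² = 0.2108
κ = (pₒ − pₑ)/(1 − pₑ) = (0.5765 − 0.2108)/(1 − 0.2108) = 0.463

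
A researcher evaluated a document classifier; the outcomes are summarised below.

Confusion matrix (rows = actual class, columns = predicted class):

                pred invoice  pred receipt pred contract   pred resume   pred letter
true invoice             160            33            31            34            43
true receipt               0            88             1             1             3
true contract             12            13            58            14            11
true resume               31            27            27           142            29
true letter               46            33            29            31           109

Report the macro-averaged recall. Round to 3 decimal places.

0.602

Per-class recall (TP/(TP+FN)):
  invoice: TP=160, FN=33+31+34+43=141 → 160/301 = 0.5316
  receipt: TP=88, FN=0+1+1+3=5 → 88/93 = 0.9462
  contract: TP=58, FN=12+13+14+11=50 → 58/108 = 0.5370
  resume: TP=142, FN=31+27+27+29=114 → 142/256 = 0.5547
  letter: TP=109, FN=46+33+29+31=139 → 109/248 = 0.4395
Macro-recall = mean = (0.5316 + 0.9462 + 0.5370 + 0.5547 + 0.4395) / 5 = 0.602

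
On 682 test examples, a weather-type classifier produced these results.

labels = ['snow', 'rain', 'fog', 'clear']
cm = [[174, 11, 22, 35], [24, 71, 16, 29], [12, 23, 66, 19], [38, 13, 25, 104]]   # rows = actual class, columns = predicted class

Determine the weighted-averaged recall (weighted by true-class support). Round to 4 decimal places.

0.6085

Per-class recall (TP/(TP+FN)):
  snow: TP=174, FN=11+22+35=68 → 174/242 = 0.71901
  rain: TP=71, FN=24+16+29=69 → 71/140 = 0.50714
  fog: TP=66, FN=12+23+19=54 → 66/120 = 0.55000
  clear: TP=104, FN=38+13+25=76 → 104/180 = 0.57778
Weighted-recall = Σ (supportᵢ/N)·recallᵢ with N=682: (242/682)·0.71901 + (140/682)·0.50714 + (120/682)·0.55000 + (180/682)·0.57778 = 0.6085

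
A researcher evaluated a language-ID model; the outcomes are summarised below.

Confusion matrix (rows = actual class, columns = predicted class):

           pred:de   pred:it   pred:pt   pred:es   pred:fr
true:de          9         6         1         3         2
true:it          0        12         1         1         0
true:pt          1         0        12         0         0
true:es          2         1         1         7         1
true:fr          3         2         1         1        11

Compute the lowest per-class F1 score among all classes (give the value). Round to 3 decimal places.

Per-class F1 score (2·TP/(2·TP+FP+FN)):
  de: TP=9, FP=0+1+2+3=6, FN=6+1+3+2=12 → 18/36 = 0.5000
  it: TP=12, FP=6+0+1+2=9, FN=0+1+1+0=2 → 24/35 = 0.6857
  pt: TP=12, FP=1+1+1+1=4, FN=1+0+0+0=1 → 24/29 = 0.8276
  es: TP=7, FP=3+1+0+1=5, FN=2+1+1+1=5 → 14/24 = 0.5833
  fr: TP=11, FP=2+0+0+1=3, FN=3+2+1+1=7 → 22/32 = 0.6875
Lowest is class 'de' with F1 score = 0.500.

0.500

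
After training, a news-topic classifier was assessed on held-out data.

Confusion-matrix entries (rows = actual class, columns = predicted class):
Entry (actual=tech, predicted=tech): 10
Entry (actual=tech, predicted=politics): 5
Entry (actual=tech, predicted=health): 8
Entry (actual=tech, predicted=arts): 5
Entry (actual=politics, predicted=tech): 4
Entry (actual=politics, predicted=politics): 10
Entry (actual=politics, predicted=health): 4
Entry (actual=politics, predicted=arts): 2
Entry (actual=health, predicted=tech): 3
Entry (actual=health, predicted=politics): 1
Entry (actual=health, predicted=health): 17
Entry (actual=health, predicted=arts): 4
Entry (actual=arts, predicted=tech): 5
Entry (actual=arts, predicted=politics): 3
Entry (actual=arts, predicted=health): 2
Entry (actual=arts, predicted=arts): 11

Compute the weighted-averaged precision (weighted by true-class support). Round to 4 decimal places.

0.5049

Per-class precision (TP/(TP+FP)):
  tech: TP=10, FP=4+3+5=12 → 10/22 = 0.45455
  politics: TP=10, FP=5+1+3=9 → 10/19 = 0.52632
  health: TP=17, FP=8+4+2=14 → 17/31 = 0.54839
  arts: TP=11, FP=5+2+4=11 → 11/22 = 0.50000
Weighted-precision = Σ (supportᵢ/N)·precisionᵢ with N=94: (28/94)·0.45455 + (20/94)·0.52632 + (25/94)·0.54839 + (21/94)·0.50000 = 0.5049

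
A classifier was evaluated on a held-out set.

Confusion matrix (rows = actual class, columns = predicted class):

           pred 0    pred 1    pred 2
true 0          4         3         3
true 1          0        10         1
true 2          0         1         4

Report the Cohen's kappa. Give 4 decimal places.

Observed agreement pₒ = trace/N = 18/26 = 0.69231
Expected agreement pₑ = Σ (rowᵢ·colᵢ)/N² = (10·4 + 11·14 + 5·8)/26² = 0.34615
κ = (pₒ − pₑ)/(1 − pₑ) = (0.69231 − 0.34615)/(1 − 0.34615) = 0.5294

0.5294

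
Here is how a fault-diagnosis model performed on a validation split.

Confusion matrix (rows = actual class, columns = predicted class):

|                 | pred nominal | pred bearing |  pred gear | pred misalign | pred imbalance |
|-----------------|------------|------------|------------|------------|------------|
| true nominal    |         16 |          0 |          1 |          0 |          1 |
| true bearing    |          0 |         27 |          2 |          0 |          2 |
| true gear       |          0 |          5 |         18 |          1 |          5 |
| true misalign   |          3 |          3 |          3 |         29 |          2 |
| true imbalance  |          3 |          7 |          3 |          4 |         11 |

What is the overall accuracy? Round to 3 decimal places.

0.692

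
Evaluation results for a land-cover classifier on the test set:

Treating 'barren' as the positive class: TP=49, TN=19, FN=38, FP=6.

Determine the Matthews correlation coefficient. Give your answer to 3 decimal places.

MCC = (TP·TN − FP·FN) / √((TP+FP)(TP+FN)(TN+FP)(TN+FN))
Numerator = 49·19 − 6·38 = 703
Denominator = √(55·87·25·57) = √6818625 = 2611.2497
MCC = 703 / 2611.2497 = 0.269

0.269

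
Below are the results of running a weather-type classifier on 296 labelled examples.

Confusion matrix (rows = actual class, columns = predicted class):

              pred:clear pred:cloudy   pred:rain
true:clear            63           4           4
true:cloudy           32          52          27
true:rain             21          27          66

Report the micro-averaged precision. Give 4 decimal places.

0.6115

Micro-averaging pools counts across classes: ΣTP=181, ΣFP=115, ΣFN=115.
Micro-precision = TP/(TP+FP) on pooled counts = 0.6115 (equals overall accuracy in single-label multiclass).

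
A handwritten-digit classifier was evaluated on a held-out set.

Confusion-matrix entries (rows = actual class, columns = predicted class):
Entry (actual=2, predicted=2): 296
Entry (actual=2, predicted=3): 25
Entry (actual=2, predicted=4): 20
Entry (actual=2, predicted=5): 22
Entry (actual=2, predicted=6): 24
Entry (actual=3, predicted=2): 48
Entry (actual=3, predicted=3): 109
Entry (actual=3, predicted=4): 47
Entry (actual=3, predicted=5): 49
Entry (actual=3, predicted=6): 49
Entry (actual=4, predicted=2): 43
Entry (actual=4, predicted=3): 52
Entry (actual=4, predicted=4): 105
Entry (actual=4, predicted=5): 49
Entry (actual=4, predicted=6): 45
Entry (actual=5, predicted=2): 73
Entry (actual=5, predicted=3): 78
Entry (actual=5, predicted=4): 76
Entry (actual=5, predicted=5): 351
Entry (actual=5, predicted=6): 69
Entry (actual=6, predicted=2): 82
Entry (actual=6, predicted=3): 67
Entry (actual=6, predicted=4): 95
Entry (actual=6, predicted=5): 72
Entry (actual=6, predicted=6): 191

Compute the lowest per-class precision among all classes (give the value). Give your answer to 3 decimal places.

Per-class precision (TP/(TP+FP)):
  2: TP=296, FP=48+43+73+82=246 → 296/542 = 0.5461
  3: TP=109, FP=25+52+78+67=222 → 109/331 = 0.3293
  4: TP=105, FP=20+47+76+95=238 → 105/343 = 0.3061
  5: TP=351, FP=22+49+49+72=192 → 351/543 = 0.6464
  6: TP=191, FP=24+49+45+69=187 → 191/378 = 0.5053
Lowest is class '4' with precision = 0.306.

0.306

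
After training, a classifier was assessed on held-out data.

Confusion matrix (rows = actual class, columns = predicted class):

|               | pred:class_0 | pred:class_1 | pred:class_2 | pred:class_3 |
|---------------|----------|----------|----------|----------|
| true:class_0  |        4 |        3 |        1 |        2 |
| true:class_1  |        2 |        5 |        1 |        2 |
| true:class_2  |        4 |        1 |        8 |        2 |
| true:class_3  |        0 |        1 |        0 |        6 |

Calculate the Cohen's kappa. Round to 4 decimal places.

Observed agreement pₒ = trace/N = 23/42 = 0.54762
Expected agreement pₑ = Σ (rowᵢ·colᵢ)/N² = (10·10 + 10·10 + 15·10 + 7·12)/42² = 0.24603
κ = (pₒ − pₑ)/(1 − pₑ) = (0.54762 − 0.24603)/(1 − 0.24603) = 0.4000

0.4000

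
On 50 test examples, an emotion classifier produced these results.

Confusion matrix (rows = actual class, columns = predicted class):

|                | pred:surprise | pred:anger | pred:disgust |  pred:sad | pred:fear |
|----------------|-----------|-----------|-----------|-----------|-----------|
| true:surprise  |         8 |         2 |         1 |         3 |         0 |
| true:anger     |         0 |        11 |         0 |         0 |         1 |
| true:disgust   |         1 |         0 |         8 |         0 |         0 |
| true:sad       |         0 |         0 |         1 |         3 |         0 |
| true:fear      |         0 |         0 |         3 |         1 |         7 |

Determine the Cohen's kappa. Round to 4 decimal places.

0.6725

Observed agreement pₒ = trace/N = 37/50 = 0.74000
Expected agreement pₑ = Σ (rowᵢ·colᵢ)/N² = (14·9 + 12·13 + 9·13 + 4·7 + 11·8)/50² = 0.20600
κ = (pₒ − pₑ)/(1 − pₑ) = (0.74000 − 0.20600)/(1 − 0.20600) = 0.6725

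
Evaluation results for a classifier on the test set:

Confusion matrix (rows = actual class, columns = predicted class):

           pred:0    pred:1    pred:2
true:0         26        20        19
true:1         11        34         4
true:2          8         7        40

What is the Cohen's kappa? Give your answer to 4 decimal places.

Observed agreement pₒ = trace/N = 100/169 = 0.59172
Expected agreement pₑ = Σ (rowᵢ·colᵢ)/N² = (65·45 + 49·61 + 55·63)/169² = 0.32838
κ = (pₒ − pₑ)/(1 − pₑ) = (0.59172 − 0.32838)/(1 − 0.32838) = 0.3921

0.3921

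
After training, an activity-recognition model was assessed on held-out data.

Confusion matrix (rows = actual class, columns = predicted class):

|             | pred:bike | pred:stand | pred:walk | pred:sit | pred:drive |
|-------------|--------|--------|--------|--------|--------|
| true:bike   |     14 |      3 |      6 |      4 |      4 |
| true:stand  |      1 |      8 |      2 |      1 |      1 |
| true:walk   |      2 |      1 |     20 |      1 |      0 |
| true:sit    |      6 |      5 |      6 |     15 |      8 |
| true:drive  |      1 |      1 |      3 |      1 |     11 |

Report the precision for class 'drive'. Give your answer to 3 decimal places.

precision = TP/(TP+FP).
drive: TP=11, FP=4+1+0+8=13 → 11/24 = 0.4583

0.458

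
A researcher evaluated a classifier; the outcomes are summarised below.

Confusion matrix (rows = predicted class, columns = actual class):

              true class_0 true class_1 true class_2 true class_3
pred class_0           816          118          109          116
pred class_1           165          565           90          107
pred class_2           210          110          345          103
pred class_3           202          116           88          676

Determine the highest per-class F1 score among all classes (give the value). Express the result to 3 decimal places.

Per-class F1 score (2·TP/(2·TP+FP+FN)):
  class_0: TP=816, FP=118+109+116=343, FN=165+210+202=577 → 1632/2552 = 0.6395
  class_1: TP=565, FP=165+90+107=362, FN=118+110+116=344 → 1130/1836 = 0.6155
  class_2: TP=345, FP=210+110+103=423, FN=109+90+88=287 → 690/1400 = 0.4929
  class_3: TP=676, FP=202+116+88=406, FN=116+107+103=326 → 1352/2084 = 0.6488
Highest is class 'class_3' with F1 score = 0.649.

0.649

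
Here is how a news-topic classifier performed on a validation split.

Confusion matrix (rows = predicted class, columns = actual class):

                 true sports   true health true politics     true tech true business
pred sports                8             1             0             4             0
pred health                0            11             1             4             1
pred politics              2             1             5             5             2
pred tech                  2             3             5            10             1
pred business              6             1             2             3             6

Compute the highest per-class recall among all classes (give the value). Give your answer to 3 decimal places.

0.647

Per-class recall (TP/(TP+FN)):
  sports: TP=8, FN=0+2+2+6=10 → 8/18 = 0.4444
  health: TP=11, FN=1+1+3+1=6 → 11/17 = 0.6471
  politics: TP=5, FN=0+1+5+2=8 → 5/13 = 0.3846
  tech: TP=10, FN=4+4+5+3=16 → 10/26 = 0.3846
  business: TP=6, FN=0+1+2+1=4 → 6/10 = 0.6000
Highest is class 'health' with recall = 0.647.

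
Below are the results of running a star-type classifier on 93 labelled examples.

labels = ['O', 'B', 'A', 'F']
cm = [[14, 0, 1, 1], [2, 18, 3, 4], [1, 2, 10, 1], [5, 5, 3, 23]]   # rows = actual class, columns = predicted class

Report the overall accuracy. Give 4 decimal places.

0.6989

Accuracy = trace / total = (14+18+10+23=65) / 93 = 65/93 = 0.6989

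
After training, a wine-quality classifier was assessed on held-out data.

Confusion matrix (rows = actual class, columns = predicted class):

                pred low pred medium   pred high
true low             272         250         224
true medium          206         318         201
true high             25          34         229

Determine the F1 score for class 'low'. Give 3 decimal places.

0.436

Take TP from the diagonal, FP from the rest of the 'low' prediction marginal, FN from the rest of the 'low' actual marginal.
F1 score = 2·TP/(2·TP+FP+FN).
low: TP=272, FP=206+25=231, FN=250+224=474 → 544/1249 = 0.4355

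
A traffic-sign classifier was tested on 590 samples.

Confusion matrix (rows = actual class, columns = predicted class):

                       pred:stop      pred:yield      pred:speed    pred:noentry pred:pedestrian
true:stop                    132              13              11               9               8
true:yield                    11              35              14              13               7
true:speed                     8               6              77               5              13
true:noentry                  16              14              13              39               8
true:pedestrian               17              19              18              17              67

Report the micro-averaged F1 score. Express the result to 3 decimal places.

0.593

Micro-averaging pools counts across classes: ΣTP=350, ΣFP=240, ΣFN=240.
Micro-F1 score = 2·TP/(2·TP+FP+FN) on pooled counts = 0.593 (equals overall accuracy in single-label multiclass).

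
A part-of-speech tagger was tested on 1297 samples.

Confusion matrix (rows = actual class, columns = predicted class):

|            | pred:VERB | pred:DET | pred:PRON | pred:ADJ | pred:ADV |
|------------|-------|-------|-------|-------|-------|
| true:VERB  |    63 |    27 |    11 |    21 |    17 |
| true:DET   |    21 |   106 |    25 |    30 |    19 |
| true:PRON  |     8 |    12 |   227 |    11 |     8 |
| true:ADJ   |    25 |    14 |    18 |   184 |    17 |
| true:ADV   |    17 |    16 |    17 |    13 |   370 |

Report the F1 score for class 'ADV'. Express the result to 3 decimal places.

0.856

Treat 'ADV' as positive and all other classes as negative.
F1 score = 2·TP/(2·TP+FP+FN).
ADV: TP=370, FP=17+19+8+17=61, FN=17+16+17+13=63 → 740/864 = 0.8565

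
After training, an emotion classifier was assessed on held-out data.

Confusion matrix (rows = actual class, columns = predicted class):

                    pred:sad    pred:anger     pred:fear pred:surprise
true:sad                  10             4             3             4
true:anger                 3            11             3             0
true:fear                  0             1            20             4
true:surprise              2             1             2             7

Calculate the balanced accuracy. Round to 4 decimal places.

Balanced accuracy = mean of per-class recall.
  sad: recall = 10/21 = 0.47619
  anger: recall = 11/17 = 0.64706
  fear: recall = 20/25 = 0.80000
  surprise: recall = 7/12 = 0.58333
Mean = (0.47619 + 0.64706 + 0.80000 + 0.58333) / 4 = 0.6266

0.6266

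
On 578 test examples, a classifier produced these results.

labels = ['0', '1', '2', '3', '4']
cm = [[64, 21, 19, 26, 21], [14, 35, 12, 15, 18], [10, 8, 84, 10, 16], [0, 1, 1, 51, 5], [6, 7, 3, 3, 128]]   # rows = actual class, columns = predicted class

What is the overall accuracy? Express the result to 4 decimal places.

0.6263

Accuracy = trace / total = (64+35+84+51+128=362) / 578 = 362/578 = 0.6263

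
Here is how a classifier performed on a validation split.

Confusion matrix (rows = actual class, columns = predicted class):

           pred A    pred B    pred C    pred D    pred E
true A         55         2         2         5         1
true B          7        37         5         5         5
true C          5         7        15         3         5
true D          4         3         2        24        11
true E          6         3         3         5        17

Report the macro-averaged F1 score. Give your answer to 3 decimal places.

0.590

Per-class F1 score (2·TP/(2·TP+FP+FN)):
  A: TP=55, FP=7+5+4+6=22, FN=2+2+5+1=10 → 110/142 = 0.7746
  B: TP=37, FP=2+7+3+3=15, FN=7+5+5+5=22 → 74/111 = 0.6667
  C: TP=15, FP=2+5+2+3=12, FN=5+7+3+5=20 → 30/62 = 0.4839
  D: TP=24, FP=5+5+3+5=18, FN=4+3+2+11=20 → 48/86 = 0.5581
  E: TP=17, FP=1+5+5+11=22, FN=6+3+3+5=17 → 34/73 = 0.4658
Macro-F1 score = mean = (0.7746 + 0.6667 + 0.4839 + 0.5581 + 0.4658) / 5 = 0.590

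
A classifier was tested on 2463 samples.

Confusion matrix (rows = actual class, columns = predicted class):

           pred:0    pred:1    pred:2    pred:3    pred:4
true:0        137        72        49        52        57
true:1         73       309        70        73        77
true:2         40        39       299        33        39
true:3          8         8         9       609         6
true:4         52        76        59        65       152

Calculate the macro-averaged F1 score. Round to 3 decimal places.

Per-class F1 score (2·TP/(2·TP+FP+FN)):
  0: TP=137, FP=73+40+8+52=173, FN=72+49+52+57=230 → 274/677 = 0.4047
  1: TP=309, FP=72+39+8+76=195, FN=73+70+73+77=293 → 618/1106 = 0.5588
  2: TP=299, FP=49+70+9+59=187, FN=40+39+33+39=151 → 598/936 = 0.6389
  3: TP=609, FP=52+73+33+65=223, FN=8+8+9+6=31 → 1218/1472 = 0.8274
  4: TP=152, FP=57+77+39+6=179, FN=52+76+59+65=252 → 304/735 = 0.4136
Macro-F1 score = mean = (0.4047 + 0.5588 + 0.6389 + 0.8274 + 0.4136) / 5 = 0.569

0.569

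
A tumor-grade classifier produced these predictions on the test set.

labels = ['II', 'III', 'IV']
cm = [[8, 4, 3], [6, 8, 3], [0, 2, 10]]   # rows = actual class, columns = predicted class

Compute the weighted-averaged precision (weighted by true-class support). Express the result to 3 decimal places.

0.586

Per-class precision (TP/(TP+FP)):
  II: TP=8, FP=6+0=6 → 8/14 = 0.5714
  III: TP=8, FP=4+2=6 → 8/14 = 0.5714
  IV: TP=10, FP=3+3=6 → 10/16 = 0.6250
Weighted-precision = Σ (supportᵢ/N)·precisionᵢ with N=44: (15/44)·0.5714 + (17/44)·0.5714 + (12/44)·0.6250 = 0.586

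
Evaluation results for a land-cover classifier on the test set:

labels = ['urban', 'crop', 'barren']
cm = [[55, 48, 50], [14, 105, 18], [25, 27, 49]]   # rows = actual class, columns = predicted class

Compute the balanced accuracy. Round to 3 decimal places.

Balanced accuracy = mean of per-class recall.
  urban: recall = 55/153 = 0.3595
  crop: recall = 105/137 = 0.7664
  barren: recall = 49/101 = 0.4851
Mean = (0.3595 + 0.7664 + 0.4851) / 3 = 0.537

0.537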